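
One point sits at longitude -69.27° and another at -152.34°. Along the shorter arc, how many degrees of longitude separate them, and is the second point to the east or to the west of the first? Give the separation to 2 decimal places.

83.07° west

Raw difference: -152.34 − -69.27 = -83.07°.
Normalise into (−180°, 180°]: -83.07° stays -83.07°.
Negative ⇒ the second point lies to the west; separation 83.07°.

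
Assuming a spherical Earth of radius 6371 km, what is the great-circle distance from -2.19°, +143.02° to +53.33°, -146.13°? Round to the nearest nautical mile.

Δλ = -146.13 − 143.02 = -289.15°; wrapped into (−180°, 180°]: 70.85°.
Δφ = 53.33 − -2.19 = 55.52°.
a = sin²(Δφ/2) + cos φ₁ · cos φ₂ · sin²(Δλ/2) = 0.417442.
c = 2·atan2(√a, √(1−a)) = 1.40492 rad → d = 6371·c ≈ 8950.76 km ≈ 4833.02 nmi.

4833 nmi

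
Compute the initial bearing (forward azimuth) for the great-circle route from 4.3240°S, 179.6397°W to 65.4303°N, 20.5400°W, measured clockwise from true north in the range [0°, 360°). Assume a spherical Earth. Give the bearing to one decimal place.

9.6°

Δλ = -20.5400 − -179.6397 = 159.0997°.
θ = atan2( sin Δλ · cos φ₂ , cos φ₁ · sin φ₂ − sin φ₁ · cos φ₂ · cos Δλ )
  = atan2(0.14833, 0.87758) = 9.594° → normalised to [0°, 360°): 9.594°.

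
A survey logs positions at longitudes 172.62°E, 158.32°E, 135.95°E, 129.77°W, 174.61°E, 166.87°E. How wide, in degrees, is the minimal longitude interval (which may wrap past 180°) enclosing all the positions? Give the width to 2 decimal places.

94.28°

Sort the longitudes: -129.77°, +135.95°, +158.32°, +166.87°, +172.62°, +174.61°.
Eastward gaps between consecutive values (wrapping around): 265.72°, 22.37°, 8.55°, 5.75°, 1.99°, 55.62°.
Largest gap = 265.72° ⇒ minimal covering band is its complement: 360° − 265.72° = 94.28°.
Band runs from +135.95° eastward to -129.77°, crossing the antimeridian.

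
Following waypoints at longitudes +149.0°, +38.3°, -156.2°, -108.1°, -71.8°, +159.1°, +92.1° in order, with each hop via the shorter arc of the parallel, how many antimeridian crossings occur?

2

Leg 1: +149.0° → +38.3°, shortest Δλ = -110.7° (west) — does not cross 180°.
Leg 2: +38.3° → -156.2°, shortest Δλ = 165.5° (east) — crosses 180°.
Leg 3: -156.2° → -108.1°, shortest Δλ = 48.1° (east) — does not cross 180°.
Leg 4: -108.1° → -71.8°, shortest Δλ = 36.3° (east) — does not cross 180°.
Leg 5: -71.8° → +159.1°, shortest Δλ = -129.1° (west) — crosses 180°.
Leg 6: +159.1° → +92.1°, shortest Δλ = -67.0° (west) — does not cross 180°.
Total crossings: 2.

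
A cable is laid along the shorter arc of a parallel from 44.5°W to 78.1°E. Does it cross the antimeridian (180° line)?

No

Signed shortest Δλ = ((78.1 − -44.5 + 180) mod 360) − 180 = 122.6°.
Going east by 122.6° from -44.5° reaches +78.1° without touching 180°.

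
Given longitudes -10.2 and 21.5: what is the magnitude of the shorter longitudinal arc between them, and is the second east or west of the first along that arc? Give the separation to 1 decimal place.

Raw difference: 21.5 − -10.2 = 31.7°.
Normalise into (−180°, 180°]: 31.7° stays 31.7°.
Positive ⇒ the second point lies to the east; separation 31.7°.

31.7° east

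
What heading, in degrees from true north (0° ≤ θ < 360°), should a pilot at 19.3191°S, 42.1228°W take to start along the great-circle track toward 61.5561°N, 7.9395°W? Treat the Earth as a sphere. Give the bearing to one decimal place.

Δλ = -7.9395 − -42.1228 = 34.1833°.
θ = atan2( sin Δλ · cos φ₂ , cos φ₁ · sin φ₂ − sin φ₁ · cos φ₂ · cos Δλ )
  = atan2(0.26760, 0.96012) = 15.574° → normalised to [0°, 360°): 15.574°.

15.6°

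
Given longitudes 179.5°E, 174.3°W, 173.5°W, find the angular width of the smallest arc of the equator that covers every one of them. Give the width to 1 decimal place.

Sort the longitudes: -174.3°, -173.5°, +179.5°.
Eastward gaps between consecutive values (wrapping around): 0.8°, 353.0°, 6.2°.
Largest gap = 353.0° ⇒ minimal covering band is its complement: 360° − 353.0° = 7.0°.
Band runs from +179.5° eastward to -173.5°, crossing the antimeridian.

7.0°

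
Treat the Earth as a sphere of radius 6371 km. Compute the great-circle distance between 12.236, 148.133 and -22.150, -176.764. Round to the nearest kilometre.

Δλ = -176.764 − 148.133 = -324.897°; wrapped into (−180°, 180°]: 35.103°.
Δφ = -22.150 − 12.236 = -34.386°.
a = sin²(Δφ/2) + cos φ₁ · cos φ₂ · sin²(Δλ/2) = 0.169690.
c = 2·atan2(√a, √(1−a)) = 0.84915 rad → d = 6371·c ≈ 5409.94 km.

5410 km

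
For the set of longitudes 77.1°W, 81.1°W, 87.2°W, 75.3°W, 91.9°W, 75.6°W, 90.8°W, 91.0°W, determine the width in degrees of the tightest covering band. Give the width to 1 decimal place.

Sort the longitudes: -91.9°, -91.0°, -90.8°, -87.2°, -81.1°, -77.1°, -75.6°, -75.3°.
Eastward gaps between consecutive values (wrapping around): 0.9°, 0.2°, 3.6°, 6.1°, 4.0°, 1.5°, 0.3°, 343.4°.
Largest gap = 343.4° ⇒ minimal covering band is its complement: 360° − 343.4° = 16.6°.
Band runs from -91.9° eastward to -75.3°.

16.6°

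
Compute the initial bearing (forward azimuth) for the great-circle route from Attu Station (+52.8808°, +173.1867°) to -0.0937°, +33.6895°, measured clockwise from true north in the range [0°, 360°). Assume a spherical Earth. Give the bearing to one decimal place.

Δλ = 33.6895 − 173.1867 = -139.4972°.
θ = atan2( sin Δλ · cos φ₂ , cos φ₁ · sin φ₂ − sin φ₁ · cos φ₂ · cos Δλ )
  = atan2(-0.64948, 0.60532) = -47.016° → normalised to [0°, 360°): 312.984°.

313.0°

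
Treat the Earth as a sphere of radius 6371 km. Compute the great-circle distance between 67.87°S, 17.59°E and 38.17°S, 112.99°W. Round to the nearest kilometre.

7525 km

Δλ = -112.99 − 17.59 = -130.58°.
Δφ = -38.17 − -67.87 = 29.70°.
a = sin²(Δφ/2) + cos φ₁ · cos φ₂ · sin²(Δλ/2) = 0.310093.
c = 2·atan2(√a, √(1−a)) = 1.18120 rad → d = 6371·c ≈ 7525.43 km.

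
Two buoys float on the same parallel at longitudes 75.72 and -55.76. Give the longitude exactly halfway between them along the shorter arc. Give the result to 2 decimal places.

+9.98°

Signed shortest Δλ from +75.72° to -55.76° is -131.48°.
Midpoint longitude = +75.72° + (-131.48°)/2 = +75.72° − 65.74° = +9.98°.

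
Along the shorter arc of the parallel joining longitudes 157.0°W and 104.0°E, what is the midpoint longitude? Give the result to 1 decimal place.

153.5°E

Signed shortest Δλ from -157.0° to +104.0° is -99.0°.
Midpoint longitude = -157.0° + (-99.0°)/2 = -157.0° − 49.5° = -206.5°.
Normalise into (−180°, 180°]: +153.5°.
(The naïve average (-157.0 + +104.0)/2 = -26.5° is on the wrong side of the globe.)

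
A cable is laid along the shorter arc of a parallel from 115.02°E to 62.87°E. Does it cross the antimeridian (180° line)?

No

Signed shortest Δλ = ((62.87 − 115.02 + 180) mod 360) − 180 = -52.15°.
Going west by 52.15° from +115.02° reaches +62.87° without touching 180°.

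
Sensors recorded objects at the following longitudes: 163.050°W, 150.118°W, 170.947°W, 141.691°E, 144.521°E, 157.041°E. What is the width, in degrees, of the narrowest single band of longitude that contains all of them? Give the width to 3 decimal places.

68.191°

Sort the longitudes: -170.947°, -163.050°, -150.118°, +141.691°, +144.521°, +157.041°.
Eastward gaps between consecutive values (wrapping around): 7.897°, 12.932°, 291.809°, 2.830°, 12.520°, 32.012°.
Largest gap = 291.809° ⇒ minimal covering band is its complement: 360° − 291.809° = 68.191°.
Band runs from +141.691° eastward to -150.118°, crossing the antimeridian.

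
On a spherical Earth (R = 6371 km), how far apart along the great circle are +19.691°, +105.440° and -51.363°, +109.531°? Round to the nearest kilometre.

7911 km

Δλ = 109.531 − 105.440 = 4.091°.
Δφ = -51.363 − 19.691 = -71.054°.
a = sin²(Δφ/2) + cos φ₁ · cos φ₂ · sin²(Δλ/2) = 0.338411.
c = 2·atan2(√a, √(1−a)) = 1.24171 rad → d = 6371·c ≈ 7910.93 km.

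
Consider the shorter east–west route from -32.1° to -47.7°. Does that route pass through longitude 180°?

No

Signed shortest Δλ = ((-47.7 − -32.1 + 180) mod 360) − 180 = -15.6°.
Going west by 15.6° from -32.1° reaches -47.7° without touching 180°.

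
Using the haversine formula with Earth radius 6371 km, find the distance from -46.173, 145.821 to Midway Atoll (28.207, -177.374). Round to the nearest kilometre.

9064 km

Δλ = -177.374 − 145.821 = -323.195°; wrapped into (−180°, 180°]: 36.805°.
Δφ = 28.207 − -46.173 = 74.380°.
a = sin²(Δφ/2) + cos φ₁ · cos φ₂ · sin²(Δλ/2) = 0.426190.
c = 2·atan2(√a, √(1−a)) = 1.42263 rad → d = 6371·c ≈ 9063.60 km.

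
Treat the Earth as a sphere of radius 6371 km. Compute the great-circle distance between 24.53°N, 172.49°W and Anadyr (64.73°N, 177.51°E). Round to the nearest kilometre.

Δλ = 177.51 − -172.49 = 350.00°; wrapped into (−180°, 180°]: -10.00°.
Δφ = 64.73 − 24.53 = 40.20°.
a = sin²(Δφ/2) + cos φ₁ · cos φ₂ · sin²(Δλ/2) = 0.121052.
c = 2·atan2(√a, √(1−a)) = 0.71071 rad → d = 6371·c ≈ 4527.96 km.

4528 km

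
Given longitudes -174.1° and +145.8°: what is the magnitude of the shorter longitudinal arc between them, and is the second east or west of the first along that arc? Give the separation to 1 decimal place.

Raw difference: 145.8 − -174.1 = 319.9°.
Normalise into (−180°, 180°]: 319.9° − 360° = -40.1°.
Negative ⇒ the second point lies to the west; separation 40.1°.

40.1° west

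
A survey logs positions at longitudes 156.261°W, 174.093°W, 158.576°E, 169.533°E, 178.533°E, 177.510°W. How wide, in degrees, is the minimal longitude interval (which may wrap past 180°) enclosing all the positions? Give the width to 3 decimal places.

Sort the longitudes: -177.510°, -174.093°, -156.261°, +158.576°, +169.533°, +178.533°.
Eastward gaps between consecutive values (wrapping around): 3.417°, 17.832°, 314.837°, 10.957°, 9.000°, 3.957°.
Largest gap = 314.837° ⇒ minimal covering band is its complement: 360° − 314.837° = 45.163°.
Band runs from +158.576° eastward to -156.261°, crossing the antimeridian.

45.163°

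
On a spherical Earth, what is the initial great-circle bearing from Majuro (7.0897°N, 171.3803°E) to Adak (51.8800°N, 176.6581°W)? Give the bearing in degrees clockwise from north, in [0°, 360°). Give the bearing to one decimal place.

10.3°

Δλ = -176.6581 − 171.3803 = -348.0384°; wrapped into (−180°, 180°]: 11.9616°.
θ = atan2( sin Δλ · cos φ₂ , cos φ₁ · sin φ₂ − sin φ₁ · cos φ₂ · cos Δλ )
  = atan2(0.12794, 0.70617) = 10.269° → normalised to [0°, 360°): 10.269°.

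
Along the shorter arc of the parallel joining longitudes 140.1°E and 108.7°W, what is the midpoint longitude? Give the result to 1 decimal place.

164.3°W

Signed shortest Δλ from +140.1° to -108.7° is +111.2°.
Midpoint longitude = +140.1° + (+111.2°)/2 = +140.1° + 55.6° = +195.7°.
Normalise into (−180°, 180°]: -164.3°.
(The naïve average (+140.1 + -108.7)/2 = 15.7° is on the wrong side of the globe.)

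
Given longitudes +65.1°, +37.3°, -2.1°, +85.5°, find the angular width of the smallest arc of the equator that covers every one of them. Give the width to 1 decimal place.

87.6°

Sort the longitudes: -2.1°, +37.3°, +65.1°, +85.5°.
Eastward gaps between consecutive values (wrapping around): 39.4°, 27.8°, 20.4°, 272.4°.
Largest gap = 272.4° ⇒ minimal covering band is its complement: 360° − 272.4° = 87.6°.
Band runs from -2.1° eastward to +85.5°.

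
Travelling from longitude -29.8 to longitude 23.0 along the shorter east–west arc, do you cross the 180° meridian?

No

Signed shortest Δλ = ((23.0 − -29.8 + 180) mod 360) − 180 = 52.8°.
Going east by 52.8° from -29.8° reaches +23.0° without touching 180°.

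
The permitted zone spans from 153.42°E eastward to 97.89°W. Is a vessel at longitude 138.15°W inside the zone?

Band width going east from +153.42° to -97.89°: ((-97.89 − 153.42) mod 360) = 108.69°.
Offset of -138.15° east of the west edge: ((-138.15 − 153.42) mod 360) = 68.43°.
68.43° ≤ 108.69° ⇒ inside.

Yes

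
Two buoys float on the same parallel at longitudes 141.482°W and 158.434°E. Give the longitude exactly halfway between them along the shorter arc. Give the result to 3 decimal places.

171.524°W

Signed shortest Δλ from -141.482° to +158.434° is -60.084°.
Midpoint longitude = -141.482° + (-60.084°)/2 = -141.482° − 30.042° = -171.524°.
(The naïve average (-141.482 + +158.434)/2 = 8.476° is on the wrong side of the globe.)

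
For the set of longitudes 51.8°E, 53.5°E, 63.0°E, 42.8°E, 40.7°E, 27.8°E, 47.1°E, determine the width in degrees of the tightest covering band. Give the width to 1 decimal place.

Sort the longitudes: +27.8°, +40.7°, +42.8°, +47.1°, +51.8°, +53.5°, +63.0°.
Eastward gaps between consecutive values (wrapping around): 12.9°, 2.1°, 4.3°, 4.7°, 1.7°, 9.5°, 324.8°.
Largest gap = 324.8° ⇒ minimal covering band is its complement: 360° − 324.8° = 35.2°.
Band runs from +27.8° eastward to +63.0°.

35.2°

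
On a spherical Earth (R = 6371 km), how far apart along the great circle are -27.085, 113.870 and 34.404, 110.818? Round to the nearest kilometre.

6845 km

Δλ = 110.818 − 113.870 = -3.052°.
Δφ = 34.404 − -27.085 = 61.489°.
a = sin²(Δφ/2) + cos φ₁ · cos φ₂ · sin²(Δλ/2) = 0.261857.
c = 2·atan2(√a, √(1−a)) = 1.07437 rad → d = 6371·c ≈ 6844.82 km.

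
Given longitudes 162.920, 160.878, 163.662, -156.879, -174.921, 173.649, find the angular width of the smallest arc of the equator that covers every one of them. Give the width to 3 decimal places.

Sort the longitudes: -174.921°, -156.879°, +160.878°, +162.920°, +163.662°, +173.649°.
Eastward gaps between consecutive values (wrapping around): 18.042°, 317.757°, 2.042°, 0.742°, 9.987°, 11.430°.
Largest gap = 317.757° ⇒ minimal covering band is its complement: 360° − 317.757° = 42.243°.
Band runs from +160.878° eastward to -156.879°, crossing the antimeridian.

42.243°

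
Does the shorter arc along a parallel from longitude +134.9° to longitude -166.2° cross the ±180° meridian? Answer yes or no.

Naïve |-166.2 − 134.9| = 301.1° > 180°, so the shorter arc goes the other way round — across 180°.
Signed shortest Δλ = ((-166.2 − 134.9 + 180) mod 360) − 180 = 58.9°.
Going east by 58.9° from +134.9° passes through 180° before reaching -166.2°.

Yes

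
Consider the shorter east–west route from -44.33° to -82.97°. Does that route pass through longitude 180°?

No

Signed shortest Δλ = ((-82.97 − -44.33 + 180) mod 360) − 180 = -38.64°.
Going west by 38.64° from -44.33° reaches -82.97° without touching 180°.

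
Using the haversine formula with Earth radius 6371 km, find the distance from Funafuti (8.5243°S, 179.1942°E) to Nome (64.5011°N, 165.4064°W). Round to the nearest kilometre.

8222 km

Δλ = -165.4064 − 179.1942 = -344.6006°; wrapped into (−180°, 180°]: 15.3994°.
Δφ = 64.5011 − -8.5243 = 73.0254°.
a = sin²(Δφ/2) + cos φ₁ · cos φ₂ · sin²(Δλ/2) = 0.361669.
c = 2·atan2(√a, √(1−a)) = 1.29048 rad → d = 6371·c ≈ 8221.63 km.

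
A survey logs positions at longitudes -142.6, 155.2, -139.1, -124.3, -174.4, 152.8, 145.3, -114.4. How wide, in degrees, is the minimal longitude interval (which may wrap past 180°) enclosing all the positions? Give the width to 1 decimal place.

100.3°

Sort the longitudes: -174.4°, -142.6°, -139.1°, -124.3°, -114.4°, +145.3°, +152.8°, +155.2°.
Eastward gaps between consecutive values (wrapping around): 31.8°, 3.5°, 14.8°, 9.9°, 259.7°, 7.5°, 2.4°, 30.4°.
Largest gap = 259.7° ⇒ minimal covering band is its complement: 360° − 259.7° = 100.3°.
Band runs from +145.3° eastward to -114.4°, crossing the antimeridian.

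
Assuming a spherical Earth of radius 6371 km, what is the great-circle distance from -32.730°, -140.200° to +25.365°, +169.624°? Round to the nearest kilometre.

Δλ = 169.624 − -140.200 = 309.824°; wrapped into (−180°, 180°]: -50.176°.
Δφ = 25.365 − -32.730 = 58.095°.
a = sin²(Δφ/2) + cos φ₁ · cos φ₂ · sin²(Δλ/2) = 0.372403.
c = 2·atan2(√a, √(1−a)) = 1.31275 rad → d = 6371·c ≈ 8363.52 km.

8364 km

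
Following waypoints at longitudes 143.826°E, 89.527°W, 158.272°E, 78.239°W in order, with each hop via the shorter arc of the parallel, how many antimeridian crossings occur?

Leg 1: +143.826° → -89.527°, shortest Δλ = 126.647° (east) — crosses 180°.
Leg 2: -89.527° → +158.272°, shortest Δλ = -112.201° (west) — crosses 180°.
Leg 3: +158.272° → -78.239°, shortest Δλ = 123.489° (east) — crosses 180°.
Total crossings: 3.

3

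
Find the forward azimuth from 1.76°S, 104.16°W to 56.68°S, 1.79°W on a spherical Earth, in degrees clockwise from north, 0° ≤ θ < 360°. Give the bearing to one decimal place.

147.4°

Δλ = -1.79 − -104.16 = 102.37°.
θ = atan2( sin Δλ · cos φ₂ , cos φ₁ · sin φ₂ − sin φ₁ · cos φ₂ · cos Δλ )
  = atan2(0.53656, -0.83884) = 147.395° → normalised to [0°, 360°): 147.395°.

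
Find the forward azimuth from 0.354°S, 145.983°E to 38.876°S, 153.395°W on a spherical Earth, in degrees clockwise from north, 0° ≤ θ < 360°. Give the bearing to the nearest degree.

Δλ = -153.395 − 145.983 = -299.378°; wrapped into (−180°, 180°]: 60.622°.
θ = atan2( sin Δλ · cos φ₂ , cos φ₁ · sin φ₂ − sin φ₁ · cos φ₂ · cos Δλ )
  = atan2(0.67839, -0.62527) = 132.666° → normalised to [0°, 360°): 132.666°.

133°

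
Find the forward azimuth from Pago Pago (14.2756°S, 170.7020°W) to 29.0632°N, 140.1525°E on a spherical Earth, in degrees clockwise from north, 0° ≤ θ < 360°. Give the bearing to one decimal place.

Δλ = 140.1525 − -170.7020 = 310.8545°; wrapped into (−180°, 180°]: -49.1455°.
θ = atan2( sin Δλ · cos φ₂ , cos φ₁ · sin φ₂ − sin φ₁ · cos φ₂ · cos Δλ )
  = atan2(-0.66113, 0.61177) = -47.221° → normalised to [0°, 360°): 312.779°.

312.8°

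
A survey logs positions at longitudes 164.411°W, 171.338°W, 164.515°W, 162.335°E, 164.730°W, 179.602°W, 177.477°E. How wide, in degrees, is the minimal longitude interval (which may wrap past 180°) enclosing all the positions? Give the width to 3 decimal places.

Sort the longitudes: -179.602°, -171.338°, -164.730°, -164.515°, -164.411°, +162.335°, +177.477°.
Eastward gaps between consecutive values (wrapping around): 8.264°, 6.608°, 0.215°, 0.104°, 326.746°, 15.142°, 2.921°.
Largest gap = 326.746° ⇒ minimal covering band is its complement: 360° − 326.746° = 33.254°.
Band runs from +162.335° eastward to -164.411°, crossing the antimeridian.

33.254°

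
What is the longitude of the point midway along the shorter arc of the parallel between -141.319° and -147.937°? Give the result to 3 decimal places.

-144.628°

Signed shortest Δλ from -141.319° to -147.937° is -6.618°.
Midpoint longitude = -141.319° + (-6.618°)/2 = -141.319° − 3.309° = -144.628°.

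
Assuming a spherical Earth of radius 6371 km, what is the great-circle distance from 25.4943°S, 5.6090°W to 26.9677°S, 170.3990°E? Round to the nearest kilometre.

Δλ = 170.3990 − -5.6090 = 176.0080°.
Δφ = -26.9677 − -25.4943 = -1.4734°.
a = sin²(Δφ/2) + cos φ₁ · cos φ₂ · sin²(Δλ/2) = 0.803668.
c = 2·atan2(√a, √(1−a)) = 2.22350 rad → d = 6371·c ≈ 14165.91 km.

14166 km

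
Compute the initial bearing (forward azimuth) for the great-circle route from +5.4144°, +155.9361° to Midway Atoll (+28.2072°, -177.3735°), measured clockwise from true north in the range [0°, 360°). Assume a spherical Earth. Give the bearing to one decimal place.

45.0°

Δλ = -177.3735 − 155.9361 = -333.3096°; wrapped into (−180°, 180°]: 26.6904°.
θ = atan2( sin Δλ · cos φ₂ , cos φ₁ · sin φ₂ − sin φ₁ · cos φ₂ · cos Δλ )
  = atan2(0.39583, 0.39626) = 44.969° → normalised to [0°, 360°): 44.969°.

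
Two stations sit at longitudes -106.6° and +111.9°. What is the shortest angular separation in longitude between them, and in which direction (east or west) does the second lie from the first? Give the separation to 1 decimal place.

141.5° west

Raw difference: 111.9 − -106.6 = 218.5°.
Normalise into (−180°, 180°]: 218.5° − 360° = -141.5°.
Negative ⇒ the second point lies to the west; separation 141.5°.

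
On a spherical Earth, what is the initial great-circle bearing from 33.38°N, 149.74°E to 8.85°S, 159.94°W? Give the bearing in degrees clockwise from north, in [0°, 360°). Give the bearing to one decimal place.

Δλ = -159.94 − 149.74 = -309.68°; wrapped into (−180°, 180°]: 50.32°.
θ = atan2( sin Δλ · cos φ₂ , cos φ₁ · sin φ₂ − sin φ₁ · cos φ₂ · cos Δλ )
  = atan2(0.76046, -0.47558) = 122.021° → normalised to [0°, 360°): 122.021°.

122.0°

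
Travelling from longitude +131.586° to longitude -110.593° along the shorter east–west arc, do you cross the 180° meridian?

Yes

Naïve |-110.593 − 131.586| = 242.179° > 180°, so the shorter arc goes the other way round — across 180°.
Signed shortest Δλ = ((-110.593 − 131.586 + 180) mod 360) − 180 = 117.821°.
Going east by 117.821° from +131.586° passes through 180° before reaching -110.593°.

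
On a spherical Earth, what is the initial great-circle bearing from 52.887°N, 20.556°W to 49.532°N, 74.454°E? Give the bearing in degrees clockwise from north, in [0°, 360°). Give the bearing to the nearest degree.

Δλ = 74.454 − -20.556 = 95.010°.
θ = atan2( sin Δλ · cos φ₂ , cos φ₁ · sin φ₂ − sin φ₁ · cos φ₂ · cos Δλ )
  = atan2(0.64654, 0.50424) = 52.049° → normalised to [0°, 360°): 52.049°.

52°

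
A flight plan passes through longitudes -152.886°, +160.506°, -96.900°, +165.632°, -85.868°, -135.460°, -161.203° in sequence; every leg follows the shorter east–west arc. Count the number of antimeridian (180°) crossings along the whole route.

4

Leg 1: -152.886° → +160.506°, shortest Δλ = -46.608° (west) — crosses 180°.
Leg 2: +160.506° → -96.900°, shortest Δλ = 102.594° (east) — crosses 180°.
Leg 3: -96.900° → +165.632°, shortest Δλ = -97.468° (west) — crosses 180°.
Leg 4: +165.632° → -85.868°, shortest Δλ = 108.5° (east) — crosses 180°.
Leg 5: -85.868° → -135.460°, shortest Δλ = -49.592° (west) — does not cross 180°.
Leg 6: -135.460° → -161.203°, shortest Δλ = -25.743° (west) — does not cross 180°.
Total crossings: 4.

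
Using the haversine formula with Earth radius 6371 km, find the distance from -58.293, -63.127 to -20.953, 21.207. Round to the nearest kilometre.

Δλ = 21.207 − -63.127 = 84.334°.
Δφ = -20.953 − -58.293 = 37.340°.
a = sin²(Δφ/2) + cos φ₁ · cos φ₂ · sin²(Δλ/2) = 0.323656.
c = 2·atan2(√a, √(1−a)) = 1.21036 rad → d = 6371·c ≈ 7711.17 km.

7711 km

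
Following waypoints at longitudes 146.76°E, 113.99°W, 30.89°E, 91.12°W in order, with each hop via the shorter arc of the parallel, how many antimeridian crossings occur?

Leg 1: +146.76° → -113.99°, shortest Δλ = 99.25° (east) — crosses 180°.
Leg 2: -113.99° → +30.89°, shortest Δλ = 144.88° (east) — does not cross 180°.
Leg 3: +30.89° → -91.12°, shortest Δλ = -122.01° (west) — does not cross 180°.
Total crossings: 1.

1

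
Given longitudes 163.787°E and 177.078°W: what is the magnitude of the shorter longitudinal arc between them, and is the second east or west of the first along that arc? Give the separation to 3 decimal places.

19.135° east

Raw difference: -177.078 − 163.787 = -340.865°.
Normalise into (−180°, 180°]: -340.865° + 360° = 19.135°.
Positive ⇒ the second point lies to the east; separation 19.135°.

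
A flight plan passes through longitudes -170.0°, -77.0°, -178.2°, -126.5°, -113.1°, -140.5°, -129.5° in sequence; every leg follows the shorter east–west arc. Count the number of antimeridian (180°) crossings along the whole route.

Leg 1: -170.0° → -77.0°, shortest Δλ = 93.0° (east) — does not cross 180°.
Leg 2: -77.0° → -178.2°, shortest Δλ = -101.2° (west) — does not cross 180°.
Leg 3: -178.2° → -126.5°, shortest Δλ = 51.7° (east) — does not cross 180°.
Leg 4: -126.5° → -113.1°, shortest Δλ = 13.4° (east) — does not cross 180°.
Leg 5: -113.1° → -140.5°, shortest Δλ = -27.4° (west) — does not cross 180°.
Leg 6: -140.5° → -129.5°, shortest Δλ = 11.0° (east) — does not cross 180°.
Total crossings: 0.

0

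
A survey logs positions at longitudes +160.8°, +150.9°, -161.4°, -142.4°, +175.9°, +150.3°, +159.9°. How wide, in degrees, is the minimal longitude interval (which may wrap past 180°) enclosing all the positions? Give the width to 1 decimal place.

67.3°

Sort the longitudes: -161.4°, -142.4°, +150.3°, +150.9°, +159.9°, +160.8°, +175.9°.
Eastward gaps between consecutive values (wrapping around): 19.0°, 292.7°, 0.6°, 9.0°, 0.9°, 15.1°, 22.7°.
Largest gap = 292.7° ⇒ minimal covering band is its complement: 360° − 292.7° = 67.3°.
Band runs from +150.3° eastward to -142.4°, crossing the antimeridian.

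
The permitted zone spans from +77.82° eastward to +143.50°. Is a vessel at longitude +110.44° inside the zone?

Band width going east from +77.82° to +143.50°: ((143.50 − 77.82) mod 360) = 65.68°.
Offset of +110.44° east of the west edge: ((110.44 − 77.82) mod 360) = 32.62°.
32.62° ≤ 65.68° ⇒ inside.

Yes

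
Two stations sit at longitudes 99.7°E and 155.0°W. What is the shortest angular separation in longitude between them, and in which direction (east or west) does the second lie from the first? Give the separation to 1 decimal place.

Raw difference: -155.0 − 99.7 = -254.7°.
Normalise into (−180°, 180°]: -254.7° + 360° = 105.3°.
Positive ⇒ the second point lies to the east; separation 105.3°.

105.3° east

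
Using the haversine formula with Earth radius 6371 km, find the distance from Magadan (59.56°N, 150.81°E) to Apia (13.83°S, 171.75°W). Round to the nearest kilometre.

Δλ = -171.75 − 150.81 = -322.56°; wrapped into (−180°, 180°]: 37.44°.
Δφ = -13.83 − 59.56 = -73.39°.
a = sin²(Δφ/2) + cos φ₁ · cos φ₂ · sin²(Δλ/2) = 0.407745.
c = 2·atan2(√a, √(1−a)) = 1.38522 rad → d = 6371·c ≈ 8825.26 km.

8825 km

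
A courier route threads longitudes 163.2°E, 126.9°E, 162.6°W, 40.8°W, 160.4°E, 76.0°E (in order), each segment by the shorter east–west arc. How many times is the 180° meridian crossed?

2

Leg 1: +163.2° → +126.9°, shortest Δλ = -36.3° (west) — does not cross 180°.
Leg 2: +126.9° → -162.6°, shortest Δλ = 70.5° (east) — crosses 180°.
Leg 3: -162.6° → -40.8°, shortest Δλ = 121.8° (east) — does not cross 180°.
Leg 4: -40.8° → +160.4°, shortest Δλ = -158.8° (west) — crosses 180°.
Leg 5: +160.4° → +76.0°, shortest Δλ = -84.4° (west) — does not cross 180°.
Total crossings: 2.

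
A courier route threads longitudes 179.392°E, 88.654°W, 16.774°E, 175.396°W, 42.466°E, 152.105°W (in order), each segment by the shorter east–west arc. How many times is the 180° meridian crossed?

4

Leg 1: +179.392° → -88.654°, shortest Δλ = 91.954° (east) — crosses 180°.
Leg 2: -88.654° → +16.774°, shortest Δλ = 105.428° (east) — does not cross 180°.
Leg 3: +16.774° → -175.396°, shortest Δλ = 167.83° (east) — crosses 180°.
Leg 4: -175.396° → +42.466°, shortest Δλ = -142.138° (west) — crosses 180°.
Leg 5: +42.466° → -152.105°, shortest Δλ = 165.429° (east) — crosses 180°.
Total crossings: 4.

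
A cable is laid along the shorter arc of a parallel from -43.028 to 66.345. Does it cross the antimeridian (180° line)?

No

Signed shortest Δλ = ((66.345 − -43.028 + 180) mod 360) − 180 = 109.373°.
Going east by 109.373° from -43.028° reaches +66.345° without touching 180°.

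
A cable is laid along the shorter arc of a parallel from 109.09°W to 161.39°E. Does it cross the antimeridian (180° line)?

Naïve |161.39 − -109.09| = 270.48° > 180°, so the shorter arc goes the other way round — across 180°.
Signed shortest Δλ = ((161.39 − -109.09 + 180) mod 360) − 180 = -89.52°.
Going west by 89.52° from -109.09° passes through 180° before reaching +161.39°.

Yes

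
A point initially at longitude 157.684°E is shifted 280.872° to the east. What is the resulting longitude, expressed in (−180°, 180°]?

Start at +157.684°; shift +280.872° → +438.556°.
+438.556° lies outside (−180°, 180°]; subtract 360° → +78.556°.

78.556°E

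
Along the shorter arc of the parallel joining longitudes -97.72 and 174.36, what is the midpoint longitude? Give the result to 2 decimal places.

Signed shortest Δλ from -97.72° to +174.36° is -87.92°.
Midpoint longitude = -97.72° + (-87.92°)/2 = -97.72° − 43.96° = -141.68°.
(The naïve average (-97.72 + +174.36)/2 = 38.32° is on the wrong side of the globe.)

-141.68°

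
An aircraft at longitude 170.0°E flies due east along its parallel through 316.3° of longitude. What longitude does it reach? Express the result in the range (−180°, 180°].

126.3°E

Start at +170.0°; shift +316.3° → +486.3°.
+486.3° lies outside (−180°, 180°]; subtract 360° → +126.3°.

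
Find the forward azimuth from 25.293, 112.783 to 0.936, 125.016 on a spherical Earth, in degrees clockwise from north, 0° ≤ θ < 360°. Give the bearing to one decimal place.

152.3°

Δλ = 125.016 − 112.783 = 12.233°.
θ = atan2( sin Δλ · cos φ₂ , cos φ₁ · sin φ₂ − sin φ₁ · cos φ₂ · cos Δλ )
  = atan2(0.21186, -0.40272) = 152.252° → normalised to [0°, 360°): 152.252°.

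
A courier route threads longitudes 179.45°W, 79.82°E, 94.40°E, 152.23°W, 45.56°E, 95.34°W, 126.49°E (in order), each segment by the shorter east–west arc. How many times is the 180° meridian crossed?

4

Leg 1: -179.45° → +79.82°, shortest Δλ = -100.73° (west) — crosses 180°.
Leg 2: +79.82° → +94.40°, shortest Δλ = 14.58° (east) — does not cross 180°.
Leg 3: +94.40° → -152.23°, shortest Δλ = 113.37° (east) — crosses 180°.
Leg 4: -152.23° → +45.56°, shortest Δλ = -162.21° (west) — crosses 180°.
Leg 5: +45.56° → -95.34°, shortest Δλ = -140.9° (west) — does not cross 180°.
Leg 6: -95.34° → +126.49°, shortest Δλ = -138.17° (west) — crosses 180°.
Total crossings: 4.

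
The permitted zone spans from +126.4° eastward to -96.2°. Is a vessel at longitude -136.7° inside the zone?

Band width going east from +126.4° to -96.2°: ((-96.2 − 126.4) mod 360) = 137.4°.
Offset of -136.7° east of the west edge: ((-136.7 − 126.4) mod 360) = 96.9°.
96.9° ≤ 137.4° ⇒ inside.

Yes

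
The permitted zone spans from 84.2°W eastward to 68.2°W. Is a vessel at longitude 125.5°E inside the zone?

Band width going east from -84.2° to -68.2°: ((-68.2 − -84.2) mod 360) = 16.0°.
Offset of +125.5° east of the west edge: ((125.5 − -84.2) mod 360) = 209.7°.
209.7° > 16.0° ⇒ outside.

No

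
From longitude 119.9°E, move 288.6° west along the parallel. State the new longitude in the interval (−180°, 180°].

Start at +119.9°; shift −288.6° → -168.7°.
-168.7° already lies in (−180°, 180°].

168.7°W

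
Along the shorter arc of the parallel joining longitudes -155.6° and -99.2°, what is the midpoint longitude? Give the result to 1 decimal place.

Signed shortest Δλ from -155.6° to -99.2° is +56.4°.
Midpoint longitude = -155.6° + (+56.4°)/2 = -155.6° + 28.2° = -127.4°.

-127.4°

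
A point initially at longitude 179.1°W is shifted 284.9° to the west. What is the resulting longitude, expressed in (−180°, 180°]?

104.0°W

Start at -179.1°; shift −284.9° → -464.0°.
-464.0° lies outside (−180°, 180°]; add 360° → -104.0°.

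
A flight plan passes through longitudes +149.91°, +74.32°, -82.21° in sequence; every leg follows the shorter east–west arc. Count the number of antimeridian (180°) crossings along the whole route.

0

Leg 1: +149.91° → +74.32°, shortest Δλ = -75.59° (west) — does not cross 180°.
Leg 2: +74.32° → -82.21°, shortest Δλ = -156.53° (west) — does not cross 180°.
Total crossings: 0.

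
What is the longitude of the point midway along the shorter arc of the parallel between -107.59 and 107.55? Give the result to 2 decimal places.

Signed shortest Δλ from -107.59° to +107.55° is -144.86°.
Midpoint longitude = -107.59° + (-144.86°)/2 = -107.59° − 72.43° = -180.02°.
Normalise into (−180°, 180°]: +179.98°.
(The naïve average (-107.59 + +107.55)/2 = -0.02° is on the wrong side of the globe.)

+179.98°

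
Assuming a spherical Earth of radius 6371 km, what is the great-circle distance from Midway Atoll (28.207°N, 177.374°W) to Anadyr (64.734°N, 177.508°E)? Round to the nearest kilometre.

4078 km

Δλ = 177.508 − -177.374 = 354.882°; wrapped into (−180°, 180°]: -5.118°.
Δφ = 64.734 − 28.207 = 36.527°.
a = sin²(Δφ/2) + cos φ₁ · cos φ₂ · sin²(Δλ/2) = 0.098962.
c = 2·atan2(√a, √(1−a)) = 0.64003 rad → d = 6371·c ≈ 4077.64 km.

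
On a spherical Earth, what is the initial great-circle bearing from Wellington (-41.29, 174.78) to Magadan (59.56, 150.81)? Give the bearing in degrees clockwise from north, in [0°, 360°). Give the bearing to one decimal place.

Δλ = 150.81 − 174.78 = -23.97°.
θ = atan2( sin Δλ · cos φ₂ , cos φ₁ · sin φ₂ − sin φ₁ · cos φ₂ · cos Δλ )
  = atan2(-0.20582, 0.95329) = -12.184° → normalised to [0°, 360°): 347.816°.

347.8°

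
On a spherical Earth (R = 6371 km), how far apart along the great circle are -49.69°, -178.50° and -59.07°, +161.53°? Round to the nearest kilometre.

1650 km

Δλ = 161.53 − -178.50 = 340.03°; wrapped into (−180°, 180°]: -19.97°.
Δφ = -59.07 − -49.69 = -9.38°.
a = sin²(Δφ/2) + cos φ₁ · cos φ₂ · sin²(Δλ/2) = 0.016682.
c = 2·atan2(√a, √(1−a)) = 0.25904 rad → d = 6371·c ≈ 1650.36 km.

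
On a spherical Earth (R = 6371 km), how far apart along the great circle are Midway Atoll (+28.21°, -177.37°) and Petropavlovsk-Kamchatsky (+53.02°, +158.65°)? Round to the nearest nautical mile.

Δλ = 158.65 − -177.37 = 336.02°; wrapped into (−180°, 180°]: -23.98°.
Δφ = 53.02 − 28.21 = 24.81°.
a = sin²(Δφ/2) + cos φ₁ · cos φ₂ · sin²(Δλ/2) = 0.069024.
c = 2·atan2(√a, √(1−a)) = 0.53169 rad → d = 6371·c ≈ 3387.40 km ≈ 1829.05 nmi.

1829 nmi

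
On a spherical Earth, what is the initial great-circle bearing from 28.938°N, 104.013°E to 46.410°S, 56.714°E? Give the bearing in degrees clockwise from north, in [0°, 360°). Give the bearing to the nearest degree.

Δλ = 56.714 − 104.013 = -47.299°.
θ = atan2( sin Δλ · cos φ₂ , cos φ₁ · sin φ₂ − sin φ₁ · cos φ₂ · cos Δλ )
  = atan2(-0.50671, -0.86011) = -149.497° → normalised to [0°, 360°): 210.503°.

211°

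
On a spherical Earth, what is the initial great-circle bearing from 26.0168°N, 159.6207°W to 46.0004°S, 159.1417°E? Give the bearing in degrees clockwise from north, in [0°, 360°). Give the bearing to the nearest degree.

Δλ = 159.1417 − -159.6207 = 318.7624°; wrapped into (−180°, 180°]: -41.2376°.
θ = atan2( sin Δλ · cos φ₂ , cos φ₁ · sin φ₂ − sin φ₁ · cos φ₂ · cos Δλ )
  = atan2(-0.45790, -0.87558) = -152.392° → normalised to [0°, 360°): 207.608°.

208°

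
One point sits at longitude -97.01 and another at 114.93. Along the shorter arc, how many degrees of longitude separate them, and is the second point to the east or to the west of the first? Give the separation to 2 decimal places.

Raw difference: 114.93 − -97.01 = 211.94°.
Normalise into (−180°, 180°]: 211.94° − 360° = -148.06°.
Negative ⇒ the second point lies to the west; separation 148.06°.

148.06° west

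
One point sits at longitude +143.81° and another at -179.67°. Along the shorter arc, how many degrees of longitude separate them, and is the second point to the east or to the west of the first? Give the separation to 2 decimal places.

36.52° east

Raw difference: -179.67 − 143.81 = -323.48°.
Normalise into (−180°, 180°]: -323.48° + 360° = 36.52°.
Positive ⇒ the second point lies to the east; separation 36.52°.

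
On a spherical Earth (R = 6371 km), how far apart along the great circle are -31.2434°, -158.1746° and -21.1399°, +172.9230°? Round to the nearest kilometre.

3083 km

Δλ = 172.9230 − -158.1746 = 331.0976°; wrapped into (−180°, 180°]: -28.9024°.
Δφ = -21.1399 − -31.2434 = 10.1035°.
a = sin²(Δφ/2) + cos φ₁ · cos φ₂ · sin²(Δλ/2) = 0.057416.
c = 2·atan2(√a, √(1−a)) = 0.48394 rad → d = 6371·c ≈ 3083.20 km.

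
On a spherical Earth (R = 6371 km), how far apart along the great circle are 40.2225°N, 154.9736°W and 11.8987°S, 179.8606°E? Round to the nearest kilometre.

6350 km

Δλ = 179.8606 − -154.9736 = 334.8342°; wrapped into (−180°, 180°]: -25.1658°.
Δφ = -11.8987 − 40.2225 = -52.1212°.
a = sin²(Δφ/2) + cos φ₁ · cos φ₂ · sin²(Δλ/2) = 0.228462.
c = 2·atan2(√a, √(1−a)) = 0.99670 rad → d = 6371·c ≈ 6349.98 km.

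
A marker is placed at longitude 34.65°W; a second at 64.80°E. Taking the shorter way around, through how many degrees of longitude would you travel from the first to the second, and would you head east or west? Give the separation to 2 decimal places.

99.45° east

Raw difference: 64.80 − -34.65 = 99.45°.
Normalise into (−180°, 180°]: 99.45° stays 99.45°.
Positive ⇒ the second point lies to the east; separation 99.45°.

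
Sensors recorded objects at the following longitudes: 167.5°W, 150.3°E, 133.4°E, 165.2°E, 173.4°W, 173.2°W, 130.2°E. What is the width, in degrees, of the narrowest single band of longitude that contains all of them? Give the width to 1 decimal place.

Sort the longitudes: -173.4°, -173.2°, -167.5°, +130.2°, +133.4°, +150.3°, +165.2°.
Eastward gaps between consecutive values (wrapping around): 0.2°, 5.7°, 297.7°, 3.2°, 16.9°, 14.9°, 21.4°.
Largest gap = 297.7° ⇒ minimal covering band is its complement: 360° − 297.7° = 62.3°.
Band runs from +130.2° eastward to -167.5°, crossing the antimeridian.

62.3°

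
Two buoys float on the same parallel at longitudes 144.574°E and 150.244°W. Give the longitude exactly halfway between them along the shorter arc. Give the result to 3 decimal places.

177.165°E

Signed shortest Δλ from +144.574° to -150.244° is +65.182°.
Midpoint longitude = +144.574° + (+65.182°)/2 = +144.574° + 32.591° = +177.165°.
(The naïve average (+144.574 + -150.244)/2 = -2.835° is on the wrong side of the globe.)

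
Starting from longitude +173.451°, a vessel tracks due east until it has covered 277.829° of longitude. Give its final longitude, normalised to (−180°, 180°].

+91.280°

Start at +173.451°; shift +277.829° → +451.280°.
+451.280° lies outside (−180°, 180°]; subtract 360° → +91.280°.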